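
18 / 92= 9 / 46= 0.20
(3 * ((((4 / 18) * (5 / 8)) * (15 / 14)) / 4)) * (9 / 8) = 225 / 1792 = 0.13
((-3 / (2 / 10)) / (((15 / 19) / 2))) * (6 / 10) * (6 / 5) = -684 / 25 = -27.36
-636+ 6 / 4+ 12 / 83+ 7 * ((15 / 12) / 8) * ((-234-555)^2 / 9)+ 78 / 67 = 13350030667 / 177952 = 75020.40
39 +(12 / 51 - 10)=497 / 17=29.24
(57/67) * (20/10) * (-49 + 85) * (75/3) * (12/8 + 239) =24675300/67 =368288.06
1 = 1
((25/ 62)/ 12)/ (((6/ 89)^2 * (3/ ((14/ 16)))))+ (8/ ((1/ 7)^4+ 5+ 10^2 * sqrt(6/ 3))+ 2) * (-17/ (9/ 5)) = -9977117647818625/ 596947324997376 -98001617000 * sqrt(2)/ 259091720919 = -17.25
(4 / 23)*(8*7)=224 / 23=9.74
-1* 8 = -8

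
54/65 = 0.83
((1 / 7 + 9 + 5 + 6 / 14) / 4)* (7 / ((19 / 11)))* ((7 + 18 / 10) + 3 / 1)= 33099 / 190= 174.21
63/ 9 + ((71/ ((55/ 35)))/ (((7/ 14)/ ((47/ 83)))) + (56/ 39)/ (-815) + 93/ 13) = 1895620942/ 29019705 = 65.32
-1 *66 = -66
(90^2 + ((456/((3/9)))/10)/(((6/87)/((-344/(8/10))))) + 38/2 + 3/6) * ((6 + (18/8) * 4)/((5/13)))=-65896623/2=-32948311.50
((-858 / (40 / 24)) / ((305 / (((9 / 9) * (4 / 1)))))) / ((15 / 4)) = -13728 / 7625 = -1.80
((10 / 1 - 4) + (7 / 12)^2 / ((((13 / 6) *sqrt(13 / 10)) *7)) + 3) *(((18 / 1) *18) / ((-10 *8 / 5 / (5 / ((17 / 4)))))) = -3645 / 17 - 945 *sqrt(130) / 22984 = -214.88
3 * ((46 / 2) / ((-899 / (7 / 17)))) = -483 / 15283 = -0.03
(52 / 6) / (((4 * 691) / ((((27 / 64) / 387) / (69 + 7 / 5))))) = 65 / 1338748928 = 0.00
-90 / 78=-15 / 13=-1.15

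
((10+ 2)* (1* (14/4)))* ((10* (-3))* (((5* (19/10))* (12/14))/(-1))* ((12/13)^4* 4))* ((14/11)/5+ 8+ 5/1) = 124076593152/314171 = 394933.31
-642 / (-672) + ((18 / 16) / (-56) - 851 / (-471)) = 578597 / 211008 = 2.74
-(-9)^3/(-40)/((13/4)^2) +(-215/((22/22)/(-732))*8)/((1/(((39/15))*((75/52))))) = 3989581542/845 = 4721398.27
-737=-737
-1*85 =-85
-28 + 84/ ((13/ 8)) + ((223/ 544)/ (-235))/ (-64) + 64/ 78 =7821771257/ 319088640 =24.51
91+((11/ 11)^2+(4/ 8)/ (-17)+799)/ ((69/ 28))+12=501605/ 1173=427.63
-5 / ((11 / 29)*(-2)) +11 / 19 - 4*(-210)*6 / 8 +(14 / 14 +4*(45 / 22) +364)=422327 / 418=1010.35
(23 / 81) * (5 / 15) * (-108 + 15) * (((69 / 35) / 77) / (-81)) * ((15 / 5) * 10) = 0.08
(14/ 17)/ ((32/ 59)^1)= 413/ 272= 1.52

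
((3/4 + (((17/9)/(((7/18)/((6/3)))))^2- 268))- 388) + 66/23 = -2515523/4508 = -558.01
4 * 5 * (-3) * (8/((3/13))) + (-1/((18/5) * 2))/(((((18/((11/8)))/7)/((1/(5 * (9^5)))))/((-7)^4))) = -636709018157/306110016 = -2080.00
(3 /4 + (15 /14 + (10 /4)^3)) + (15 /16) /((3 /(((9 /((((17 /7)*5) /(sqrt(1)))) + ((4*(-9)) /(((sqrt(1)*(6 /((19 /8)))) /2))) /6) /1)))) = 123331 /7616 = 16.19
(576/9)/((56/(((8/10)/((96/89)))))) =89/105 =0.85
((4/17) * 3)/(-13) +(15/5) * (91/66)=19847/4862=4.08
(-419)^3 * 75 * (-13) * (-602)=-43176076630050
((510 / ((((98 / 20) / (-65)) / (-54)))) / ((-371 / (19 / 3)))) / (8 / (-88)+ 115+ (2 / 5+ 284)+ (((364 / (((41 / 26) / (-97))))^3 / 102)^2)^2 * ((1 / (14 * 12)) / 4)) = -1427744751617510463971223451777072500 / 49968035233599514838725790332727439957168139454855670484622048105135662397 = -0.00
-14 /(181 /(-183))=2562 /181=14.15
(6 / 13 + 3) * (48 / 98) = 1080 / 637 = 1.70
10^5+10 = 100010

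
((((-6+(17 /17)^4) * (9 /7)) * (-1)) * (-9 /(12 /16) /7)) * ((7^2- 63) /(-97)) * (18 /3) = -6480 /679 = -9.54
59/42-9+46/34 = -4457/714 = -6.24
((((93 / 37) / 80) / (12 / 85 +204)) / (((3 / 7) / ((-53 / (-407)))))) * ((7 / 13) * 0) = 0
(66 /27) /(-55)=-2 /45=-0.04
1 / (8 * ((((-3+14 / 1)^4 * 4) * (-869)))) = -1 / 407136928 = -0.00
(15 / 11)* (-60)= -900 / 11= -81.82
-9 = -9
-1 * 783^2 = -613089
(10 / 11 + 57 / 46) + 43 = 22845 / 506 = 45.15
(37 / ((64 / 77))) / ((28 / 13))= 5291 / 256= 20.67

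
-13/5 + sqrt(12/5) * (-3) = -6 * sqrt(15)/5-13/5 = -7.25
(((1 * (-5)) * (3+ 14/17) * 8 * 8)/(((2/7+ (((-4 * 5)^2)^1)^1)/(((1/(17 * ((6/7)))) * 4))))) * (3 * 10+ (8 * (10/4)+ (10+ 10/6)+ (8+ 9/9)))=-216070400/3644001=-59.29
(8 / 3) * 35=280 / 3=93.33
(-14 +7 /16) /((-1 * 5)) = 2.71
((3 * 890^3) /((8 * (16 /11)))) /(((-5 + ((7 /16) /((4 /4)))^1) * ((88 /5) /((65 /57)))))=-28639365625 /11096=-2581053.14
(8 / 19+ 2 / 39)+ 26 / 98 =26783 / 36309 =0.74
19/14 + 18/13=499/182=2.74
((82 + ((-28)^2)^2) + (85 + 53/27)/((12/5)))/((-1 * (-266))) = 49796713/21546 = 2311.18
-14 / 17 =-0.82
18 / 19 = 0.95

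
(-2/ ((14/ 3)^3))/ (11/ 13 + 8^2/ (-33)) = 11583/ 643468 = 0.02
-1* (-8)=8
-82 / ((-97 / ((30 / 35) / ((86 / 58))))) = 14268 / 29197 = 0.49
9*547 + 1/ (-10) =49229/ 10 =4922.90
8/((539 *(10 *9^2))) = 4/218295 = 0.00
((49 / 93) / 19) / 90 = 49 / 159030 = 0.00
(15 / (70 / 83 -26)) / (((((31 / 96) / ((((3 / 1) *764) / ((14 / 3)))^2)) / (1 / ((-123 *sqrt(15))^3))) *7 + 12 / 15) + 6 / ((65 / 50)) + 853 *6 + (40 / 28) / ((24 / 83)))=-3602746621987183564275200 / 29777422263006509842968271349 -183753235810102184590000 *sqrt(15) / 29777422263006509842968271349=-0.00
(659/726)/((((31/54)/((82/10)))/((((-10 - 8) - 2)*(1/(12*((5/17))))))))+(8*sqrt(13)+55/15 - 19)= -4996637/56265+8*sqrt(13)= -59.96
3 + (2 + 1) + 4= 10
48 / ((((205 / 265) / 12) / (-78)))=-2381184 / 41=-58077.66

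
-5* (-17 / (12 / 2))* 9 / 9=85 / 6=14.17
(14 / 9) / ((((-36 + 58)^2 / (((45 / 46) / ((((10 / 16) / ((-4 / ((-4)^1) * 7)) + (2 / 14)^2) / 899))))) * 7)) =440510 / 119669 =3.68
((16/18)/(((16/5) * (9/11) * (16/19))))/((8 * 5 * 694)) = 209/14390784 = 0.00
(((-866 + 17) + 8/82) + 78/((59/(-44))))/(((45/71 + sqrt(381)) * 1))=2336830455/1547027908 - 11060997487 * sqrt(381)/4641083724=-45.01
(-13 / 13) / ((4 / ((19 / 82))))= -19 / 328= -0.06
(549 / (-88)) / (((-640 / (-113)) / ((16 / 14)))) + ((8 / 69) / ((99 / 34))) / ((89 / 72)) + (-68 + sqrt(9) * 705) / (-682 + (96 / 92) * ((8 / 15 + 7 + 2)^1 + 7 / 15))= -9990963485291 / 2337199751040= -4.27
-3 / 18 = -1 / 6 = -0.17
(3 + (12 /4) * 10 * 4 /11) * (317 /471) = 16167 /1727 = 9.36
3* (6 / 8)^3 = 81 / 64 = 1.27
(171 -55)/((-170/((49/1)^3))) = -6823642/85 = -80278.14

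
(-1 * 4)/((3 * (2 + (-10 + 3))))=4/15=0.27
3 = 3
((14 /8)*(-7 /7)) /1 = -7 /4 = -1.75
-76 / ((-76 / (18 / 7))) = 18 / 7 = 2.57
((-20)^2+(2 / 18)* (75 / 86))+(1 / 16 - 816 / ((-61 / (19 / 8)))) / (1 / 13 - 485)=317504332487 / 793698816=400.03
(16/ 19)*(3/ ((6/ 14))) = 112/ 19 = 5.89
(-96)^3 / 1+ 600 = -884136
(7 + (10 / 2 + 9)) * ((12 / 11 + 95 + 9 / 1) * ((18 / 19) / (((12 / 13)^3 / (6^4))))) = 720014022 / 209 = 3445043.17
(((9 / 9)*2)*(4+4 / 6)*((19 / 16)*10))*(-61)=-40565 / 6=-6760.83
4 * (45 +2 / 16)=361 / 2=180.50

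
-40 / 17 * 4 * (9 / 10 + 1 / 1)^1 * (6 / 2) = -912 / 17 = -53.65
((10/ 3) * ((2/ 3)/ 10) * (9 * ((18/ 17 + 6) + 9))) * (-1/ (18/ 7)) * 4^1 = -2548/ 51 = -49.96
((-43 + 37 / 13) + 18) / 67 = -288 / 871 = -0.33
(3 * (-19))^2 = 3249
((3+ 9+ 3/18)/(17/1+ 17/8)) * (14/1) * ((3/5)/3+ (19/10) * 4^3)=829864/765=1084.79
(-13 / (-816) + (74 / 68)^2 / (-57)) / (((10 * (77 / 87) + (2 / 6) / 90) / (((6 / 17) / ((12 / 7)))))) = -11665395 / 103546466608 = -0.00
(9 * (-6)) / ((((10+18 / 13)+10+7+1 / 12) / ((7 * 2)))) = -117936 / 4441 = -26.56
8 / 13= 0.62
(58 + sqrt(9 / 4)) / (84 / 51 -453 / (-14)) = 14161 / 8093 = 1.75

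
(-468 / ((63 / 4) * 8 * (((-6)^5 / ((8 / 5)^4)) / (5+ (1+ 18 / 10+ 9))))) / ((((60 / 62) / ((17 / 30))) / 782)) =1371515392 / 56953125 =24.08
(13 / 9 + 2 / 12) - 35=-601 / 18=-33.39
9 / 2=4.50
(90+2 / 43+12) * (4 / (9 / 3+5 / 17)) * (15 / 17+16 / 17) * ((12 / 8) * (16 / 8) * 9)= 1836378 / 301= 6100.92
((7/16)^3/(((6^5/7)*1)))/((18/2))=2401/286654464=0.00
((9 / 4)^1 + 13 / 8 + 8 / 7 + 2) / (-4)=-393 / 224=-1.75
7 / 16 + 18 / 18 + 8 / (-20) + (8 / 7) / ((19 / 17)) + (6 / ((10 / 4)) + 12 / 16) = 11087 / 2128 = 5.21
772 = 772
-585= -585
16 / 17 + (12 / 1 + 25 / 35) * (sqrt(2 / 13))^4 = 1.24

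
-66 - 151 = -217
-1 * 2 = -2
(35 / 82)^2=1225 / 6724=0.18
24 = 24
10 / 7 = 1.43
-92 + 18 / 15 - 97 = -187.80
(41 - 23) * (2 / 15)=2.40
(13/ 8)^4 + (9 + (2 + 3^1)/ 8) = 67985/ 4096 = 16.60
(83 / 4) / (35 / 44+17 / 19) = 17347 / 1413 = 12.28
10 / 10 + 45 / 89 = 134 / 89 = 1.51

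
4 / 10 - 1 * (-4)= 22 / 5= 4.40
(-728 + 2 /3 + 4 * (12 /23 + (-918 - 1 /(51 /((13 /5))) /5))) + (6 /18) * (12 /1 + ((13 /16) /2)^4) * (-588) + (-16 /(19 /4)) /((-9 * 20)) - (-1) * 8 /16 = -2959516323745573 /438180249600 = -6754.11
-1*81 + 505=424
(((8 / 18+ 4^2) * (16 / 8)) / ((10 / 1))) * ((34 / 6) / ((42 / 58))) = 72964 / 2835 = 25.74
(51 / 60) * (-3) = -51 / 20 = -2.55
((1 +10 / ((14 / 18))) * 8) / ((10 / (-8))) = -3104 / 35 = -88.69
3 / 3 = 1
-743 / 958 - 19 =-18945 / 958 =-19.78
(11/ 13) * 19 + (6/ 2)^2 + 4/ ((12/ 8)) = 1082/ 39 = 27.74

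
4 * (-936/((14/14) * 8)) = -468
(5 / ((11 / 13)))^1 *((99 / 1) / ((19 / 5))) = 2925 / 19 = 153.95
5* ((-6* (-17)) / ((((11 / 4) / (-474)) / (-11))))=966960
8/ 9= 0.89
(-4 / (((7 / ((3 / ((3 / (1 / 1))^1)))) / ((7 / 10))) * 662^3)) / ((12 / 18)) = -3 / 1450587640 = -0.00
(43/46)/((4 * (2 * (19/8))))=43/874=0.05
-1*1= -1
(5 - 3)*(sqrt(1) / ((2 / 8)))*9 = 72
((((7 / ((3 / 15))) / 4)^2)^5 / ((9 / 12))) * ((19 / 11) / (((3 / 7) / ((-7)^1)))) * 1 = -2568207586123046875 / 25952256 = -98958933902.43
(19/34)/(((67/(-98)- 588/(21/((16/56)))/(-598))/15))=-1391845/111299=-12.51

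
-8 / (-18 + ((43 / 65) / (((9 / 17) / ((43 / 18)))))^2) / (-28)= -221761800 / 7054758977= -0.03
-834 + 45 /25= -4161 /5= -832.20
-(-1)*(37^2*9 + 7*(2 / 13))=160187 / 13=12322.08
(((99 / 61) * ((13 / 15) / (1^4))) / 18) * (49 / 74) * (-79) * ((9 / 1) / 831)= -0.04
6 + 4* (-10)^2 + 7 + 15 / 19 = 7862 / 19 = 413.79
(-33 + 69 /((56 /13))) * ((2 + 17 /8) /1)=-31383 /448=-70.05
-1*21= -21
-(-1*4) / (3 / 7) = 9.33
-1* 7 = -7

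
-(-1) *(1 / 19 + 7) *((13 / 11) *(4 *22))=13936 / 19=733.47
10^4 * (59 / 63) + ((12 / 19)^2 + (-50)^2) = 269856572 / 22743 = 11865.48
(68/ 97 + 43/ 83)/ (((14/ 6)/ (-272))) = -8009040/ 56357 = -142.11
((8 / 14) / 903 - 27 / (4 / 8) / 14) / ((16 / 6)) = -24377 / 16856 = -1.45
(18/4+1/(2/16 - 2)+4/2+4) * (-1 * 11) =-3289/30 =-109.63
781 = 781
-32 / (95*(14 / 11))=-176 / 665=-0.26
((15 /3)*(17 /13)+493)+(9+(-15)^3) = -37264 /13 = -2866.46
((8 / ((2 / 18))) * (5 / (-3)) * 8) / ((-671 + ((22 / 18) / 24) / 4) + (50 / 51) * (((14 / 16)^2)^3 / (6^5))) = 49900809093120 / 34877921631959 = 1.43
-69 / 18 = -23 / 6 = -3.83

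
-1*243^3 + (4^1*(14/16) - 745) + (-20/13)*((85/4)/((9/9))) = -14349681.19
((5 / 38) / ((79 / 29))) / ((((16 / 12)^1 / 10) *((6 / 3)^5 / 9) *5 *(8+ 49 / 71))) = 277965 / 118542976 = 0.00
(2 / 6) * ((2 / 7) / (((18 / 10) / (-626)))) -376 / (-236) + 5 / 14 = -695183 / 22302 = -31.17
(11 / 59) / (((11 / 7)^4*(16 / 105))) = 252105 / 1256464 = 0.20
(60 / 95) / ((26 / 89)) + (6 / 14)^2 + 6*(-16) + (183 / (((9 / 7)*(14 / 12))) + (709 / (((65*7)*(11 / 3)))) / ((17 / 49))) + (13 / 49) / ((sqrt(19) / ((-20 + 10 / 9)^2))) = 375700*sqrt(19) / 75411 + 334629304 / 11316305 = 51.29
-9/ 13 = -0.69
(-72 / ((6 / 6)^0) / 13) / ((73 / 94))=-6768 / 949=-7.13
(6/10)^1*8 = 24/5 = 4.80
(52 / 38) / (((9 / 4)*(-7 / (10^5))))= -10400000 / 1197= -8688.39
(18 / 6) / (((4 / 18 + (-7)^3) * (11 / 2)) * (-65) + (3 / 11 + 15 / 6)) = 297 / 12132037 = 0.00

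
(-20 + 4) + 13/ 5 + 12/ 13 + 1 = -746/ 65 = -11.48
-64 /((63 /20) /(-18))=2560 /7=365.71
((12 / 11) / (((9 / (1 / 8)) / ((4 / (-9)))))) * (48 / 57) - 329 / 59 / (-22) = 165001 / 665874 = 0.25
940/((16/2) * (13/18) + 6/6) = 8460/61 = 138.69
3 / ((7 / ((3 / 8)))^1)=9 / 56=0.16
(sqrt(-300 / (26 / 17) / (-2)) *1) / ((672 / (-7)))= -5 *sqrt(663) / 1248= -0.10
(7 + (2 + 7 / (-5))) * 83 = 3154 / 5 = 630.80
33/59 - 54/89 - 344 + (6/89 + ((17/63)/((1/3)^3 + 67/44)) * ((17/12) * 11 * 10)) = -317.02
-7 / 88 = -0.08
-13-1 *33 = -46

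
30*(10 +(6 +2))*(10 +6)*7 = 60480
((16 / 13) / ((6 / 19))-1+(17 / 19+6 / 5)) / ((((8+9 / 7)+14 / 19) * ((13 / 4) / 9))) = 1553664 / 1126385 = 1.38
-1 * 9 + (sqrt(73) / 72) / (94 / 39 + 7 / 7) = -9 + 13 * sqrt(73) / 3192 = -8.97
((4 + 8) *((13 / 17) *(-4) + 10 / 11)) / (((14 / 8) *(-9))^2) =-0.10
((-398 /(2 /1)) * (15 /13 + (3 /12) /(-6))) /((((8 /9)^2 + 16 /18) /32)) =-1864431 /442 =-4218.17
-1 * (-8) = 8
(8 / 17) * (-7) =-56 / 17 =-3.29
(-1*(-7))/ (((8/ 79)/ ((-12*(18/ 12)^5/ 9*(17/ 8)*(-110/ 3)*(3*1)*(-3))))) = -125644365/ 256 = -490798.30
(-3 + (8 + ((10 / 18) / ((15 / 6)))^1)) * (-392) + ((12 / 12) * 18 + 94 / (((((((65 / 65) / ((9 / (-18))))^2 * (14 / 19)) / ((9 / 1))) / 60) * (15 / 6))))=4859.75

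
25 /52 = 0.48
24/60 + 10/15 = 1.07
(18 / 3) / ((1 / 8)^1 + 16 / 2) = 0.74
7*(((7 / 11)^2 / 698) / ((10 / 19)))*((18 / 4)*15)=175959 / 337832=0.52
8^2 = 64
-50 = -50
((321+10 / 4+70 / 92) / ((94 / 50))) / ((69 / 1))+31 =832903 / 24863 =33.50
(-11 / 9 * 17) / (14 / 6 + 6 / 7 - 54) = 119 / 291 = 0.41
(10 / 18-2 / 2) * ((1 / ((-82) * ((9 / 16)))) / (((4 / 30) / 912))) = 24320 / 369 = 65.91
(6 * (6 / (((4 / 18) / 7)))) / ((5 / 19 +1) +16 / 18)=96957 / 184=526.94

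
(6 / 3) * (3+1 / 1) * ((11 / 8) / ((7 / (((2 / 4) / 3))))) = 11 / 42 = 0.26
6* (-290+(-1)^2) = -1734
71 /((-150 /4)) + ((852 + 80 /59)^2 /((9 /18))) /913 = 379786867874 /238361475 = 1593.32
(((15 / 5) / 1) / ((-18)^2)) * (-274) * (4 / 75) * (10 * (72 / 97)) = -4384 / 4365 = -1.00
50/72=25/36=0.69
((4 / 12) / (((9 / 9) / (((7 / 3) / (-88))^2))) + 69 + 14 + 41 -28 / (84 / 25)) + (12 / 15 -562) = -465778123 / 1045440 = -445.53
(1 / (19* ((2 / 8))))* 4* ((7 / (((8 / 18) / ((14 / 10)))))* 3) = 5292 / 95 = 55.71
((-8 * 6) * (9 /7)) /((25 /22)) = -9504 /175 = -54.31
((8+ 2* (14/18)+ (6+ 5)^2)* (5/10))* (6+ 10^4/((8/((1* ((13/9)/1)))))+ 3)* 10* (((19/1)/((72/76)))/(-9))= -2639537.39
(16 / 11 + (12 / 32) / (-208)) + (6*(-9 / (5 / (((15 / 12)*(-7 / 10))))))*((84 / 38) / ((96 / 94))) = 38093677 / 1738880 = 21.91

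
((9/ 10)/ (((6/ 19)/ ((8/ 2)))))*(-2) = -114/ 5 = -22.80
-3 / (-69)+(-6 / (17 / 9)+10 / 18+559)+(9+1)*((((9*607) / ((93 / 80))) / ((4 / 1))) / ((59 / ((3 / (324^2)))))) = 580172528623 / 1042672662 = 556.43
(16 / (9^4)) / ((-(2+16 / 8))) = -4 / 6561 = -0.00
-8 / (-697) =8 / 697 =0.01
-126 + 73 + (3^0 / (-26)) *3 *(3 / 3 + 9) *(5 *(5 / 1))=-1064 / 13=-81.85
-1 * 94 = -94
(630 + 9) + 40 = 679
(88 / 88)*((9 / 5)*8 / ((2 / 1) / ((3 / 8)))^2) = 81 / 160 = 0.51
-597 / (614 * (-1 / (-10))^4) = -2985000 / 307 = -9723.13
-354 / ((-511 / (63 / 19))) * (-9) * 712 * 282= -5757280416 / 1387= -4150887.11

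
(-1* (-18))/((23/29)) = 522/23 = 22.70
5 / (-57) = -5 / 57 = -0.09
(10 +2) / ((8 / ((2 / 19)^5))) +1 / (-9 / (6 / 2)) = -2475955 / 7428297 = -0.33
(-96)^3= -884736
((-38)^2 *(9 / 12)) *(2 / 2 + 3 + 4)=8664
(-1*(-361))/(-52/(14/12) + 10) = -2527/242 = -10.44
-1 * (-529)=529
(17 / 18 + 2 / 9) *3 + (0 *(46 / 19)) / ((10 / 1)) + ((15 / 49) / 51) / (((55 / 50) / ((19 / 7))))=450887 / 128282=3.51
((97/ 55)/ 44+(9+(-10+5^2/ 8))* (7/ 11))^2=45414121/ 23425600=1.94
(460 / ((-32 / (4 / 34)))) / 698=-115 / 47464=-0.00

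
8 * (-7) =-56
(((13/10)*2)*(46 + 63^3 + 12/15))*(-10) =-32512194/5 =-6502438.80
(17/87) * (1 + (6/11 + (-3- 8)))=-1768/957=-1.85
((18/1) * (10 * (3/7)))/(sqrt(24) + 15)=2700/469-360 * sqrt(6)/469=3.88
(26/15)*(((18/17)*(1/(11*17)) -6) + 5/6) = -1279733/143055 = -8.95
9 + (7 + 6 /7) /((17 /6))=1401 /119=11.77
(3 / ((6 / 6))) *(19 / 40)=57 / 40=1.42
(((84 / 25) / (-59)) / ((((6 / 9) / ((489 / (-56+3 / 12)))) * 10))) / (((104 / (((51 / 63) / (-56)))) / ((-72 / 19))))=224451 / 5687113250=0.00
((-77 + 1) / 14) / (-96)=19 / 336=0.06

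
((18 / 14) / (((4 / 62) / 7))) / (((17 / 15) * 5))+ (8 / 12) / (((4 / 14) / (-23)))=-2963 / 102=-29.05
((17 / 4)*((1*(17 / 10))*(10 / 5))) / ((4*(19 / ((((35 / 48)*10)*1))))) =10115 / 7296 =1.39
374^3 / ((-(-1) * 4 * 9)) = 13078406 / 9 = 1453156.22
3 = 3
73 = 73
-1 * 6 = -6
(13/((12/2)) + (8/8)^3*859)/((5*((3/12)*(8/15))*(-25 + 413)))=5167/1552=3.33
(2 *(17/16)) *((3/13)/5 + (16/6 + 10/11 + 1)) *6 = 84269/1430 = 58.93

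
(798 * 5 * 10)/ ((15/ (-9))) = -23940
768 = 768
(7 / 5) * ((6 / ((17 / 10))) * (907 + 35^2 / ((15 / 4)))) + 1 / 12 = 6095.85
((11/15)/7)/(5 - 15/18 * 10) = -11/350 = -0.03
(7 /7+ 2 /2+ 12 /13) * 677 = 25726 /13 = 1978.92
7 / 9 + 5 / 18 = 19 / 18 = 1.06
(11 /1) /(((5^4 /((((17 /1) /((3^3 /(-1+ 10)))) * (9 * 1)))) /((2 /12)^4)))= 187 /270000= 0.00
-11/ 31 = -0.35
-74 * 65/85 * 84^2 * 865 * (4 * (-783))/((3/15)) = 91947835324800/17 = 5408696195576.47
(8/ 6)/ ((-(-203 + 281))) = -2/ 117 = -0.02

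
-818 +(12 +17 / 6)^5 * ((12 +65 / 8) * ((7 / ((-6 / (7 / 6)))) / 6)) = -44063636400265 / 13436928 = -3279293.93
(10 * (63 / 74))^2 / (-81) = -1225 / 1369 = -0.89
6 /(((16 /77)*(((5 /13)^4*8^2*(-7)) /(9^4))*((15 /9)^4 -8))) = 500890051233 /7360000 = 68055.71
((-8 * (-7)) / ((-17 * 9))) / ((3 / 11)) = -1.34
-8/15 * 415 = -221.33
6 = 6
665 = 665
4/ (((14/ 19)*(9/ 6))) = 76/ 21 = 3.62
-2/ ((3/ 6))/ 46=-2/ 23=-0.09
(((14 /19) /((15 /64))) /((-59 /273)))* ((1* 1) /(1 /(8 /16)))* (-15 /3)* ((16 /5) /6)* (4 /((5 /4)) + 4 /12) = 17285632 /252225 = 68.53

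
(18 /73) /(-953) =-18 /69569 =-0.00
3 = 3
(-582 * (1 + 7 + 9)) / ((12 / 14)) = -11543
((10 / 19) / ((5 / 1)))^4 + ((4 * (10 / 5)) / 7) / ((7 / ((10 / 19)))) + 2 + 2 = 26092420 / 6385729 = 4.09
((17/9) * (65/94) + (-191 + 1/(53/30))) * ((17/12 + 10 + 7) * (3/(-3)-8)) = 1874104973/59784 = 31347.94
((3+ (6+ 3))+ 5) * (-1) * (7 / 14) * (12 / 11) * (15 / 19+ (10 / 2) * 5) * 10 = -499800 / 209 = -2391.39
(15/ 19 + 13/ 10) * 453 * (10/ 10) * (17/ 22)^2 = 51974049/ 91960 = 565.18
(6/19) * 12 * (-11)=-792/19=-41.68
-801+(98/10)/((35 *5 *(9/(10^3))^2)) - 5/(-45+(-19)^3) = -61314019/559224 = -109.64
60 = 60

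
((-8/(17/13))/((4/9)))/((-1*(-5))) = -234/85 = -2.75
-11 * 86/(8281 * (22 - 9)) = -946/107653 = -0.01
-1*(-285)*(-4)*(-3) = 3420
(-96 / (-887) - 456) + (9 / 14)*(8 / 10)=-455.38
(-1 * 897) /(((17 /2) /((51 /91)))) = -414 /7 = -59.14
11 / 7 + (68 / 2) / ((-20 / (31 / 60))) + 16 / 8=11311 / 4200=2.69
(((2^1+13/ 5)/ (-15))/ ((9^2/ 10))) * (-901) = 34.11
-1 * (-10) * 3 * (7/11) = 210/11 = 19.09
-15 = -15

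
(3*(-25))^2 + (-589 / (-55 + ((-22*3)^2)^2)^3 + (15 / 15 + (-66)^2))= 68193191378354922058071073 / 6831616046719587463241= 9982.00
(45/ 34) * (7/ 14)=45/ 68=0.66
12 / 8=3 / 2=1.50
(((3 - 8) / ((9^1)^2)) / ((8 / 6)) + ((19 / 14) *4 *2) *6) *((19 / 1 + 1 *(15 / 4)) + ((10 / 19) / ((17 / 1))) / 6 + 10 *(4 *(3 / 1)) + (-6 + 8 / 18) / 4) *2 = 80896673891 / 4395384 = 18404.92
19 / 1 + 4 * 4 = 35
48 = 48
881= 881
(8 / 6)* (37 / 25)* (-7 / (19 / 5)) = -1036 / 285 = -3.64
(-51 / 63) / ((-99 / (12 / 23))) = 0.00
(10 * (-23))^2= 52900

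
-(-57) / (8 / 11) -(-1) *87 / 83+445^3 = 58512479737 / 664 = 88121204.42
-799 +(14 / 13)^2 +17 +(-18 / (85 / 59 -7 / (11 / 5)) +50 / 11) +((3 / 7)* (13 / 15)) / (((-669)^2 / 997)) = -504094403083972 / 658124576109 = -765.96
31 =31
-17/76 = -0.22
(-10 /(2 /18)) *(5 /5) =-90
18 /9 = 2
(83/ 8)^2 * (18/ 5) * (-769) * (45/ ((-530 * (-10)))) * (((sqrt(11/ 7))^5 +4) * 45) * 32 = -3861980289/ 265-467299614969 * sqrt(77)/ 363580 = -25851736.72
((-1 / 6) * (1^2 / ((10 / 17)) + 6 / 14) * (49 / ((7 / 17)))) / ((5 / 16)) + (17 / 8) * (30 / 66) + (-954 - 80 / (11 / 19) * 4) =-1640.85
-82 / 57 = -1.44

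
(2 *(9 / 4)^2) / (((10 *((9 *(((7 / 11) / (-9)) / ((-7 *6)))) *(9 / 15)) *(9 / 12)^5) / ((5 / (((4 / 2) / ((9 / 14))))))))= 754.29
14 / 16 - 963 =-7697 / 8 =-962.12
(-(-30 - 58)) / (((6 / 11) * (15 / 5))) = 484 / 9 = 53.78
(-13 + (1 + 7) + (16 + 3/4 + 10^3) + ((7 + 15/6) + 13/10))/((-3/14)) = -47719/10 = -4771.90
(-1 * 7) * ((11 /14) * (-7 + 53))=-253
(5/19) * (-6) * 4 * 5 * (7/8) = -27.63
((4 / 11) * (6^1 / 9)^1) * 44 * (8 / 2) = 128 / 3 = 42.67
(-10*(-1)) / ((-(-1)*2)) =5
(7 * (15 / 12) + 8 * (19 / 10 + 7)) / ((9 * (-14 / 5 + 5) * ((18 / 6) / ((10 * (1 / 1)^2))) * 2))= 2665 / 396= 6.73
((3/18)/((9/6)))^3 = 1/729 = 0.00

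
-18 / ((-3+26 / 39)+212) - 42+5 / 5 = -41.09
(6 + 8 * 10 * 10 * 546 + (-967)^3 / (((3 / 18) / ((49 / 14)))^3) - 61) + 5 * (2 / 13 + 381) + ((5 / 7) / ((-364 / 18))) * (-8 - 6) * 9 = -762041592656688 / 91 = -8374083435787.78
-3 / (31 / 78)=-234 / 31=-7.55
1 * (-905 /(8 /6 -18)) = 543 /10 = 54.30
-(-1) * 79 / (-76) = -1.04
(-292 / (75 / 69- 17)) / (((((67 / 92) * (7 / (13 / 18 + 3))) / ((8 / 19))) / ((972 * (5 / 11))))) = 222433920 / 89243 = 2492.45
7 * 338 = 2366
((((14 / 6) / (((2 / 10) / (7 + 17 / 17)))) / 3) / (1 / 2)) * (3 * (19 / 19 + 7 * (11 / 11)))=4480 / 3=1493.33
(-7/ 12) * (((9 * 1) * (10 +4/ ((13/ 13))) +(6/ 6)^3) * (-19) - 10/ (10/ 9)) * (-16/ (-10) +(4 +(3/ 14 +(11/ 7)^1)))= 10434.78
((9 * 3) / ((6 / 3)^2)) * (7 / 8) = 5.91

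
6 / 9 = 2 / 3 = 0.67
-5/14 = -0.36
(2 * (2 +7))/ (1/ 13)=234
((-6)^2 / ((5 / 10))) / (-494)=-36 / 247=-0.15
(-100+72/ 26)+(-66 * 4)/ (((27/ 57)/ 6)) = -44736/ 13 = -3441.23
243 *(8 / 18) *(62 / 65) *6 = 40176 / 65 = 618.09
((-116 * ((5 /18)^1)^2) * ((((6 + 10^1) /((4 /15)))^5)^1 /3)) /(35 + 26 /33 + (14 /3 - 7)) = -69347826.09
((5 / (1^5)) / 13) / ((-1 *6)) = -0.06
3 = 3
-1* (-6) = 6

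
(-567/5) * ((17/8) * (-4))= 9639/10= 963.90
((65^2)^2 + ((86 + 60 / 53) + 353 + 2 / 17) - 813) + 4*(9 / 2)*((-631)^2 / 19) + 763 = 312048905158 / 17119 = 18228220.41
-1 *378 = -378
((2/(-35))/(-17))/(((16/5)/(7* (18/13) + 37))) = 607/12376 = 0.05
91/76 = 1.20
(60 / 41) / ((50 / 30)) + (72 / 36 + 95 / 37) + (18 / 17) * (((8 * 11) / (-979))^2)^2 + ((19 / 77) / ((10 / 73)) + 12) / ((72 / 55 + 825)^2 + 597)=5.45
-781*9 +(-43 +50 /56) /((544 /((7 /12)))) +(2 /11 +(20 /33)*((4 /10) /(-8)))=-2018923177 /287232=-7028.89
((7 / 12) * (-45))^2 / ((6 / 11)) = 1263.28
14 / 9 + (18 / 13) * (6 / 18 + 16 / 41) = 12268 / 4797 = 2.56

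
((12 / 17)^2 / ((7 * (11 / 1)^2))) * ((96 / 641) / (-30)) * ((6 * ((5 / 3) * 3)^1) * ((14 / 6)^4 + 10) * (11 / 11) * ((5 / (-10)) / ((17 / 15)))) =4110080 / 2667400351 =0.00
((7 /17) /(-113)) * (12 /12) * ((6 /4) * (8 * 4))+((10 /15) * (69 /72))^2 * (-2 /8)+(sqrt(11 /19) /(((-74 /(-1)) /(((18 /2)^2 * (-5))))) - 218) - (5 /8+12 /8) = -2194864921 /9958464 - 405 * sqrt(209) /1406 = -224.57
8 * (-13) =-104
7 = 7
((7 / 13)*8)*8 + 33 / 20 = 9389 / 260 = 36.11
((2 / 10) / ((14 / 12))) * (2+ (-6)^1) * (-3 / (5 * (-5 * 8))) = -9 / 875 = -0.01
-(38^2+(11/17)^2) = -417437/289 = -1444.42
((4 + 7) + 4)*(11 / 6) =55 / 2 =27.50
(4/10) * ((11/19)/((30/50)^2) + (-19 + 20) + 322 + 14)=115804/855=135.44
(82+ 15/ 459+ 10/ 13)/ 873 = 164693/ 1736397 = 0.09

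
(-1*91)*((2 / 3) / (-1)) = 60.67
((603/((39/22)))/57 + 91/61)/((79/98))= 11014318/1190293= 9.25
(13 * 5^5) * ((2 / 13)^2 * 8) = 100000 / 13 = 7692.31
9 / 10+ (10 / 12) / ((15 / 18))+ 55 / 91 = 2279 / 910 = 2.50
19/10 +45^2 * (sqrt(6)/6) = 19/10 +675 * sqrt(6)/2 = 828.60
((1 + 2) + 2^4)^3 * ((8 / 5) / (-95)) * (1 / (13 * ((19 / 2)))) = -304 / 325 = -0.94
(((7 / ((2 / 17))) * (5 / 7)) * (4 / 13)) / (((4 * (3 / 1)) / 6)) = 85 / 13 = 6.54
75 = 75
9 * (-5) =-45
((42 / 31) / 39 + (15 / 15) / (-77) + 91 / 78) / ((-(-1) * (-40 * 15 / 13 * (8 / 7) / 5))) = -221267 / 1964160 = -0.11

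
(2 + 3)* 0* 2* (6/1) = 0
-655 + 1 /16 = -10479 /16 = -654.94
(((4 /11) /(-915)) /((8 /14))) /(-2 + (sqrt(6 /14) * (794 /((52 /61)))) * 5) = -0.00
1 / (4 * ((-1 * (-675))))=1 / 2700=0.00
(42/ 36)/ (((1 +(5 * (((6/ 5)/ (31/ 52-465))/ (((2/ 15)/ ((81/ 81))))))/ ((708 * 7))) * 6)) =69814759/ 359040312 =0.19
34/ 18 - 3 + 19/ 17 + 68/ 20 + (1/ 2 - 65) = -93473/ 1530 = -61.09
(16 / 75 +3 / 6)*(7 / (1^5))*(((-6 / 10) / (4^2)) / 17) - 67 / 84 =-1154729 / 1428000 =-0.81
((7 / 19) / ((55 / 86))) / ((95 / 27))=16254 / 99275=0.16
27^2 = 729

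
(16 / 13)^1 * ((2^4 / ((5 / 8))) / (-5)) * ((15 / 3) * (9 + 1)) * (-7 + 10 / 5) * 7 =143360 / 13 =11027.69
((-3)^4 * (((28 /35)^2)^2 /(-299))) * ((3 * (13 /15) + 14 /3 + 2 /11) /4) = -2123712 /10278125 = -0.21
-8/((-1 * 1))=8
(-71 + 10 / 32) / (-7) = 1131 / 112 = 10.10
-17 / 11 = -1.55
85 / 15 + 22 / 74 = 662 / 111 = 5.96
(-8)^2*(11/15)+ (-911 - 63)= -13906/15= -927.07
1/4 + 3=13/4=3.25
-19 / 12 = -1.58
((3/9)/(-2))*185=-185/6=-30.83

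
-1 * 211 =-211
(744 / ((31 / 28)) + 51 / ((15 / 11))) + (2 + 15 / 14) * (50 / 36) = 713.67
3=3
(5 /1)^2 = 25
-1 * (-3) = 3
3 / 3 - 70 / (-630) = 1.11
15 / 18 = 5 / 6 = 0.83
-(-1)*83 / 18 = 83 / 18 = 4.61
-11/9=-1.22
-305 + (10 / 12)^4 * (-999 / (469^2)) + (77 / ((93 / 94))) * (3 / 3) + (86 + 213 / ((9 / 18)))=93224033989 / 327301968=284.83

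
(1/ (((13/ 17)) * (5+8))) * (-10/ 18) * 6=-170/ 507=-0.34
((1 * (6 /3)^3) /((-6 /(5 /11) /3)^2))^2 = 2500 /14641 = 0.17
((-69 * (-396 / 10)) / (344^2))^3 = 318751954191 / 25892303048704000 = 0.00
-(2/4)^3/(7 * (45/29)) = -29/2520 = -0.01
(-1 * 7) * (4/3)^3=-448/27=-16.59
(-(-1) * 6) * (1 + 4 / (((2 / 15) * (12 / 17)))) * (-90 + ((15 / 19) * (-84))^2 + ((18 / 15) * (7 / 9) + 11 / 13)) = 26393339379 / 23465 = 1124796.05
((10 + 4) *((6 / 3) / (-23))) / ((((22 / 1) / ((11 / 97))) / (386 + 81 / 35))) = -2.44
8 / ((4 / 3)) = 6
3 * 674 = 2022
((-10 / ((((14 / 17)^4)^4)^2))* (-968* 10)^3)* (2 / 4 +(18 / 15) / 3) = 4719262311816129128829184645711726926816863086125 / 1158076352947993335620225414987776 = 4075087363456475.68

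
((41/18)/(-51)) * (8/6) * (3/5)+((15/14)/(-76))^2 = -92315497/2598160320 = -0.04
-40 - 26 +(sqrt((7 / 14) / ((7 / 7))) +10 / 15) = -196 / 3 +sqrt(2) / 2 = -64.63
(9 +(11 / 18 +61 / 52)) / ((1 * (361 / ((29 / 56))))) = 20909 / 1351584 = 0.02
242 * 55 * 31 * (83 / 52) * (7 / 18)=119863205 / 468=256117.96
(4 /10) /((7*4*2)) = 1 /140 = 0.01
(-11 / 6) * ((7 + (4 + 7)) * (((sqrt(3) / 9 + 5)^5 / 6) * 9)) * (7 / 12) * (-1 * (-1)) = -44504075 / 486 - 43983863 * sqrt(3) / 4374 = -108989.25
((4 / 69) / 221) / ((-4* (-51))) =1 / 777699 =0.00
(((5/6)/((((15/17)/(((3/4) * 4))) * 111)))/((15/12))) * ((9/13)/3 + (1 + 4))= 2312/21645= 0.11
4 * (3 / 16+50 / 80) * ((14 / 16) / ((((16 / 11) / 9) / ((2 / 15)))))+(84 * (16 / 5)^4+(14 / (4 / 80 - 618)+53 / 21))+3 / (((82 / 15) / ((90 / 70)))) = 15005807479289381 / 1702575840000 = 8813.59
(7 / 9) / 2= 7 / 18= 0.39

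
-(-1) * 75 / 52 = 1.44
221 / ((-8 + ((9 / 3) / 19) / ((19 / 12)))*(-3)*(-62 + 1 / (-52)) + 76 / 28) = -7260071 / 48198758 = -0.15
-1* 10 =-10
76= 76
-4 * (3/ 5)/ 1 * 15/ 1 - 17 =-53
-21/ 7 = -3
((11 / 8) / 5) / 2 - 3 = -2.86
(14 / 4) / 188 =7 / 376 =0.02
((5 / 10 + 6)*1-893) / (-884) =1773 / 1768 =1.00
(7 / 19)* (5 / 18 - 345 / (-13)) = 9.88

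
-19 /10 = -1.90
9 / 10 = 0.90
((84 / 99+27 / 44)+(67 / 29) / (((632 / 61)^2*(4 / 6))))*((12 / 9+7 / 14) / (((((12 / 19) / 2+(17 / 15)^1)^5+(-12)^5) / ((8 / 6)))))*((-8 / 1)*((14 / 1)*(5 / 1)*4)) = 2784666425633114203125 / 84678188229076018393223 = 0.03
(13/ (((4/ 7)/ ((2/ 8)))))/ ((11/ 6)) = 273/ 88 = 3.10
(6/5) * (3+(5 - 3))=6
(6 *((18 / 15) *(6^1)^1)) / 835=216 / 4175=0.05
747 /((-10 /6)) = -2241 /5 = -448.20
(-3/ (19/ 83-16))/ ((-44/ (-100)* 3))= 2075/ 14399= 0.14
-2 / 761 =-0.00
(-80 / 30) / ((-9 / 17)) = 136 / 27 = 5.04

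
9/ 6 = 3/ 2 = 1.50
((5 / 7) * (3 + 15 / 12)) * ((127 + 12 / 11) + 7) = 63155 / 154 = 410.10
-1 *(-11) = 11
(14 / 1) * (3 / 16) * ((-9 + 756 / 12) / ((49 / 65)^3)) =22244625 / 67228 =330.88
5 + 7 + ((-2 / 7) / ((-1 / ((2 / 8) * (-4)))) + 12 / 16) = 349 / 28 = 12.46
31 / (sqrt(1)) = 31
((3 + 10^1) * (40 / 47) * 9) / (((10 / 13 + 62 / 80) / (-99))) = -21902400 / 3431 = -6383.68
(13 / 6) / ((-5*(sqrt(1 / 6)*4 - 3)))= 13*sqrt(6) / 285 + 39 / 190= 0.32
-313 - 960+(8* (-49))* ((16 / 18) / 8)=-1316.56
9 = 9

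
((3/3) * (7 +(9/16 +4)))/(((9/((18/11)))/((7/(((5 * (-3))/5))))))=-4.91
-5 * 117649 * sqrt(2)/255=-3262.37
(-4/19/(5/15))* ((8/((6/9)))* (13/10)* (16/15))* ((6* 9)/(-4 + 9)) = -113.50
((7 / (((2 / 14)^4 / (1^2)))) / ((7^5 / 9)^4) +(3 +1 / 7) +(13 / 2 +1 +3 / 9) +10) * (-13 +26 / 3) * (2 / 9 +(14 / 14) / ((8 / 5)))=-473829020084932655 / 6152839716886128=-77.01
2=2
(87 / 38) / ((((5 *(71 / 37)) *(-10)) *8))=-3219 / 1079200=-0.00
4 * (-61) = -244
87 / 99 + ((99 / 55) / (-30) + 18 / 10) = 4321 / 1650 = 2.62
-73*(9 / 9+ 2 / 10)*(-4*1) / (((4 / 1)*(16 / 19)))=104.02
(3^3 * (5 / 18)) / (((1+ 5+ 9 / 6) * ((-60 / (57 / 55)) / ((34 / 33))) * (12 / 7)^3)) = -110789 / 31363200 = -0.00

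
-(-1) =1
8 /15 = 0.53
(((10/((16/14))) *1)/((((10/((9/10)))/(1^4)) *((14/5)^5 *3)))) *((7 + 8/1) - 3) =5625/307328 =0.02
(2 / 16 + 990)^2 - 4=62741985 / 64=980343.52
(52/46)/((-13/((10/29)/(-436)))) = 5/72703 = 0.00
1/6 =0.17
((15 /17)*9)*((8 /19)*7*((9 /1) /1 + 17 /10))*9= 728028 /323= 2253.96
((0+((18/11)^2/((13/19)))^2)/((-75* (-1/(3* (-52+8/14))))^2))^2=38594412149463214718976/9187282440361650625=4200.85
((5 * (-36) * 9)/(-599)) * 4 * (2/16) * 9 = 7290/599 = 12.17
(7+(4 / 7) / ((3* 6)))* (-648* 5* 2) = -318960 / 7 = -45565.71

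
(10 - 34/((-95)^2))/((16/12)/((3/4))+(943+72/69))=18674712/1766959625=0.01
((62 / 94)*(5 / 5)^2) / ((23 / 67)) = 2077 / 1081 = 1.92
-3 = -3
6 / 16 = 0.38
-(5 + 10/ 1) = -15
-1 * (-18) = 18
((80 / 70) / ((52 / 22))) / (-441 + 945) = 11 / 11466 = 0.00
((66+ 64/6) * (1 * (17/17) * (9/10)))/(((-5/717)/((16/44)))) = -197892/55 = -3598.04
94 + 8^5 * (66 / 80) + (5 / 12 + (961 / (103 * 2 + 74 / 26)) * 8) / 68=6677864783 / 246160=27128.15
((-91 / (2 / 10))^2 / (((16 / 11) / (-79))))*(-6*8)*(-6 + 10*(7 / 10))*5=2698570875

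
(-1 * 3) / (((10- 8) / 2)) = -3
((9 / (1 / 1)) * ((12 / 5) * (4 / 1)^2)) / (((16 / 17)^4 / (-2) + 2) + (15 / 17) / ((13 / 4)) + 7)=1876215744 / 48203765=38.92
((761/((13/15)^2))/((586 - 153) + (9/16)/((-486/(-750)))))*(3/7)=73969200/73910291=1.00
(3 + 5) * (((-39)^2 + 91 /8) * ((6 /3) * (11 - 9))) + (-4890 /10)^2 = 288157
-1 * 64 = -64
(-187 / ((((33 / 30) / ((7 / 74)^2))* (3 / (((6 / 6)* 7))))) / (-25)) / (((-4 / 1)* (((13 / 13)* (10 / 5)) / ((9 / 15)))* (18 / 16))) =-5831 / 616050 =-0.01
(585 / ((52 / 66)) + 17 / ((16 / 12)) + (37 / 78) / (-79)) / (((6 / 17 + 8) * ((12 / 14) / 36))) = 1107607613 / 291668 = 3797.49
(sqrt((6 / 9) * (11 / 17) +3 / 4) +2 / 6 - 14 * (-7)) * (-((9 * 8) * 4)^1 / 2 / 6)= -2360 - 4 * sqrt(12291) / 17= -2386.09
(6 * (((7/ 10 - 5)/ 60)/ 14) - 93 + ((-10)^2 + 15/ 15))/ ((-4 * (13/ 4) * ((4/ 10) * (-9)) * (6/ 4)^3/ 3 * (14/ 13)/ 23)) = 85537/ 26460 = 3.23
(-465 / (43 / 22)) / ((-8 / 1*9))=1705 / 516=3.30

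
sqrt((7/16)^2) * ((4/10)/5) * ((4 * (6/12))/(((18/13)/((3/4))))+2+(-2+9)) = 847/2400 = 0.35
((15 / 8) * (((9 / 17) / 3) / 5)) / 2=9 / 272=0.03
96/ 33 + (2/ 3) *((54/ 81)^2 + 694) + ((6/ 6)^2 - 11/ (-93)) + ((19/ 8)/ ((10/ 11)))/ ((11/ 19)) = 347290127/ 736560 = 471.50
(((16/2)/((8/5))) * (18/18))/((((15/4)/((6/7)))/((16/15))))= 128/105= 1.22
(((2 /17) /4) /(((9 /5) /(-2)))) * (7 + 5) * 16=-320 /51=-6.27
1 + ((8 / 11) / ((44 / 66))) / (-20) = 52 / 55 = 0.95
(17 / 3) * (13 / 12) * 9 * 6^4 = 71604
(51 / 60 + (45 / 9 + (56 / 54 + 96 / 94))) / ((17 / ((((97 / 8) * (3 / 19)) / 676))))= 19469161 / 14777792640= 0.00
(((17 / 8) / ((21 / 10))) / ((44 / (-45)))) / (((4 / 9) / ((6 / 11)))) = -34425 / 27104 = -1.27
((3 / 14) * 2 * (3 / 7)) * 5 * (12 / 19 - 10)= -8010 / 931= -8.60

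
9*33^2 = 9801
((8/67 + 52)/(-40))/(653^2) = -873/285694030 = -0.00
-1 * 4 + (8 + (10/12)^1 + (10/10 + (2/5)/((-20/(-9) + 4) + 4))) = 2026/345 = 5.87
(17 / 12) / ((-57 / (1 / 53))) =-0.00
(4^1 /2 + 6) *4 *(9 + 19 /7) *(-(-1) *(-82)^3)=-1446789632 /7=-206684233.14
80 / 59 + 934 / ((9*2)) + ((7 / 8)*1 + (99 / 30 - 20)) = 794797 / 21240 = 37.42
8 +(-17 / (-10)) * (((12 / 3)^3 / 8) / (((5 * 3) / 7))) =1076 / 75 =14.35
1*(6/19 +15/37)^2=0.52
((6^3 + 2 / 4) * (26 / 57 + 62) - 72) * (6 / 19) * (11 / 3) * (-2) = -33731984 / 1083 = -31146.80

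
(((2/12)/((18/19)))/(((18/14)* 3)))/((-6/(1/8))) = -133/139968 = -0.00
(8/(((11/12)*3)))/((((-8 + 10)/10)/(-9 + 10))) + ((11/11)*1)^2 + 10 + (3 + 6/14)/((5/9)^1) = 12211/385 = 31.72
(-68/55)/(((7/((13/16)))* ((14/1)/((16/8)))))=-221/10780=-0.02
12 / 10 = 6 / 5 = 1.20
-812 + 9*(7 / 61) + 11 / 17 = -840302 / 1037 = -810.32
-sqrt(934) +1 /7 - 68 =-475 /7 - sqrt(934) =-98.42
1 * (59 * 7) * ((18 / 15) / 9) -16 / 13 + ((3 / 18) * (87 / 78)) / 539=7544611 / 140140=53.84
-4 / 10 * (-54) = 108 / 5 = 21.60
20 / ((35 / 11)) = 44 / 7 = 6.29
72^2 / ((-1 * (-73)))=5184 / 73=71.01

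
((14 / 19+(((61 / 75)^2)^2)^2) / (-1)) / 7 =-17658247052417089 / 133150177001953125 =-0.13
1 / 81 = 0.01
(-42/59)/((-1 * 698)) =21/20591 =0.00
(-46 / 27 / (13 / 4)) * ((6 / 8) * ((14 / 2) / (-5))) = 322 / 585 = 0.55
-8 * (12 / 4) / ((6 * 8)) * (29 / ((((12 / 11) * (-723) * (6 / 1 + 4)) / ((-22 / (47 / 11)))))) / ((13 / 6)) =-38599 / 8835060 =-0.00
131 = 131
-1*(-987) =987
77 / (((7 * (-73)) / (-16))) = 176 / 73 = 2.41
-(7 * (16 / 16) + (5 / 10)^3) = -57 / 8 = -7.12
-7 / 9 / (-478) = 7 / 4302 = 0.00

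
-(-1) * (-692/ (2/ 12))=-4152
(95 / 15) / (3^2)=19 / 27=0.70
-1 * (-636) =636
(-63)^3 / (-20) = 250047 / 20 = 12502.35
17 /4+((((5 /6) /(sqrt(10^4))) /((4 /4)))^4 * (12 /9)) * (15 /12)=528768001 /124416000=4.25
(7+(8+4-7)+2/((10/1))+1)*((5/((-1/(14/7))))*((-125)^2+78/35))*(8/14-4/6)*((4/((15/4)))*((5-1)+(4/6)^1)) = 1540219648/1575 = 977917.24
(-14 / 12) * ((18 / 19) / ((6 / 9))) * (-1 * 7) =441 / 38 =11.61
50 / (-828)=-25 / 414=-0.06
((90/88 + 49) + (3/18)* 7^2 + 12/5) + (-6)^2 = 63749/660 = 96.59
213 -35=178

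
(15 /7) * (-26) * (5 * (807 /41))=-1573650 /287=-5483.10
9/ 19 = 0.47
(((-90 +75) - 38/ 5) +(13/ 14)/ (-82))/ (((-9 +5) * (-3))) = -43263/ 22960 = -1.88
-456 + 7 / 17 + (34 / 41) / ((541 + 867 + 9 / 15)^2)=-15751454216255 / 34573882753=-455.59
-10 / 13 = -0.77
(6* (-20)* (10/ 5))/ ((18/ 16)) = -640/ 3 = -213.33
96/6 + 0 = 16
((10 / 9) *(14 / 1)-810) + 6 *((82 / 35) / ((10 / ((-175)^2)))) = 380300 / 9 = 42255.56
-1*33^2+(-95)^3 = -858464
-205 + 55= -150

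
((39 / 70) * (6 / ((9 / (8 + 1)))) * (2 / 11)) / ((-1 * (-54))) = 13 / 1155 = 0.01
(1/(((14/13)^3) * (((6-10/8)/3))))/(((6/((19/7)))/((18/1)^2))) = 177957/2401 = 74.12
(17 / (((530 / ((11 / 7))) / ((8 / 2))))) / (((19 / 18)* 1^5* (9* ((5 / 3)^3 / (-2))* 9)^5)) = -23936 / 29040985107421875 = -0.00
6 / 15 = 2 / 5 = 0.40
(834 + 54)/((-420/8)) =-592/35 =-16.91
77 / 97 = 0.79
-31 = -31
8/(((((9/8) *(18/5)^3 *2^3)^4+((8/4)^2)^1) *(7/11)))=5371093750/13282448715398980663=0.00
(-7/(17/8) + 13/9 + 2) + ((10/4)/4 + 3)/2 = 4805/2448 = 1.96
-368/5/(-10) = 184/25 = 7.36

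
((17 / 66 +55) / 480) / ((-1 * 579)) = -3647 / 18342720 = -0.00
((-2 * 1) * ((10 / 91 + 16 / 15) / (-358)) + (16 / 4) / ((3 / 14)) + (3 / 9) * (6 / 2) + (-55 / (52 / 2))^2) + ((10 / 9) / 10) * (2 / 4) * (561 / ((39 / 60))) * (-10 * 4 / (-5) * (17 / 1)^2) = 1408797094847 / 12705420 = 110881.58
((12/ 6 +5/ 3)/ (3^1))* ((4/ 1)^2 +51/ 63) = 3883/ 189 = 20.54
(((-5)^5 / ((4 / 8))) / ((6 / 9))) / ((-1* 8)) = 9375 / 8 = 1171.88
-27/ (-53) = 27/ 53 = 0.51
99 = 99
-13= -13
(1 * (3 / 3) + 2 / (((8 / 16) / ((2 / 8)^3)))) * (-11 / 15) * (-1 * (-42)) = -1309 / 40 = -32.72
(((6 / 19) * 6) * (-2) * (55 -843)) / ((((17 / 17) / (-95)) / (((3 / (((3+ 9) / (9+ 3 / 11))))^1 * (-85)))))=614876400 / 11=55897854.55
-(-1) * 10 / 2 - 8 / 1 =-3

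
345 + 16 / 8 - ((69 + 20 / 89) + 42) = 20984 / 89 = 235.78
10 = 10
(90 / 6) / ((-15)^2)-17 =-254 / 15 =-16.93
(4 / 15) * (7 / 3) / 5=28 / 225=0.12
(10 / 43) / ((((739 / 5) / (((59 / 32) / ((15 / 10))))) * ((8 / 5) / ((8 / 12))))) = 7375 / 9151776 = 0.00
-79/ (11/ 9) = -64.64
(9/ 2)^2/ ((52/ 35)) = 2835/ 208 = 13.63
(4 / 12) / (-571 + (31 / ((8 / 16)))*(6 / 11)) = -11 / 17727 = -0.00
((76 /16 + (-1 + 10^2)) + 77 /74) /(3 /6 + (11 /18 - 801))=-139581 /1065452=-0.13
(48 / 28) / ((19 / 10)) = 120 / 133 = 0.90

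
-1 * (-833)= 833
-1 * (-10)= 10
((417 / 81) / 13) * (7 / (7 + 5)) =973 / 4212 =0.23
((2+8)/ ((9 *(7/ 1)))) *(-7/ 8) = -5/ 36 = -0.14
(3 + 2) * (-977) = -4885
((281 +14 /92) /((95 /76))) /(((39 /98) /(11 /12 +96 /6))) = 14293839 /1495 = 9561.10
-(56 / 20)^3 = -2744 / 125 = -21.95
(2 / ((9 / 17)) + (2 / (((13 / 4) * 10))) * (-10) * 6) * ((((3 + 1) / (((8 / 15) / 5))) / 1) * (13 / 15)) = 25 / 9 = 2.78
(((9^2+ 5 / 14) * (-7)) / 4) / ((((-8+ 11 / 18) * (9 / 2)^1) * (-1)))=-1139 / 266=-4.28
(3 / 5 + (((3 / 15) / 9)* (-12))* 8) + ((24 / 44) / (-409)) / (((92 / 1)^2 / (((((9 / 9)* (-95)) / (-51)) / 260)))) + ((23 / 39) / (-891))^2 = -1089604678679759929 / 710611949475061920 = -1.53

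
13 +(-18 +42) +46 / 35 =1341 / 35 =38.31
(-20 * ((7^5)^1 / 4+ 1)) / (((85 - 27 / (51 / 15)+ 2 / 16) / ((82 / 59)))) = -937381360 / 619323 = -1513.56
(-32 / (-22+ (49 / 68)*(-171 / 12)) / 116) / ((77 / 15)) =32640 / 19599041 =0.00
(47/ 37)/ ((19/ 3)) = 141/ 703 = 0.20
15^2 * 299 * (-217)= -14598675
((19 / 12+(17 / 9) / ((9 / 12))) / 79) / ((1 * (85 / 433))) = 191819 / 725220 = 0.26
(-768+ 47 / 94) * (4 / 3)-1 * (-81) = -2827 / 3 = -942.33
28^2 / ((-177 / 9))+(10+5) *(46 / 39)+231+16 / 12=483581 / 2301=210.16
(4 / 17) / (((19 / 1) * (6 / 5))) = 10 / 969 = 0.01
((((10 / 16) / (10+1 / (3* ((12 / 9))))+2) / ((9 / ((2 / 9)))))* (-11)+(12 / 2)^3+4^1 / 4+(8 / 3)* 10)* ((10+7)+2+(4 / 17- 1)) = 250280980 / 56457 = 4433.13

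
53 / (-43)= -53 / 43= -1.23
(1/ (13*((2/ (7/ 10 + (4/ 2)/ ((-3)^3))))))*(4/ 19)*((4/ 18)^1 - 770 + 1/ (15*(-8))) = -3602599/ 923400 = -3.90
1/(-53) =-1/53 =-0.02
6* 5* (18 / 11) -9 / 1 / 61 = 32841 / 671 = 48.94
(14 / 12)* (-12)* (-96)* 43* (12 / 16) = 43344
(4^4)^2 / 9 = 65536 / 9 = 7281.78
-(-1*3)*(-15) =-45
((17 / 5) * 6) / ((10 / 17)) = 867 / 25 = 34.68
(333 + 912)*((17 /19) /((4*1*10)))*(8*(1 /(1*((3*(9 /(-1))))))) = -8.25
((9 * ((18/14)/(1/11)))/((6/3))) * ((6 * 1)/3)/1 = 127.29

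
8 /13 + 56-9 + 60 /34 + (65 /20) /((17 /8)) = 11251 /221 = 50.91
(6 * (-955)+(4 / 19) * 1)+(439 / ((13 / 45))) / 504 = -79212743 / 13832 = -5726.77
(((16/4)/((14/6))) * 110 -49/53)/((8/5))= 348085/2968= 117.28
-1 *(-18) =18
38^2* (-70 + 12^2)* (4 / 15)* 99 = 14104992 / 5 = 2820998.40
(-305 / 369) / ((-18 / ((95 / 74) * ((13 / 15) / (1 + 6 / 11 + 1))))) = 0.02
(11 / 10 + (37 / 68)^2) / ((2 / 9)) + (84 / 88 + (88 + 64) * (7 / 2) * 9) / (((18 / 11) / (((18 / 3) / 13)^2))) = 4920800997 / 7814560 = 629.70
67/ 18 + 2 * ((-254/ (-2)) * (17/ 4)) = 9749/ 9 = 1083.22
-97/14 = -6.93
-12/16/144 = -1/192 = -0.01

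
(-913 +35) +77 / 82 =-71919 / 82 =-877.06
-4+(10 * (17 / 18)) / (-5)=-53 / 9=-5.89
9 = 9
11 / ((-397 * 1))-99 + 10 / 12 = -98.19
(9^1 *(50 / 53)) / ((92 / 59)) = 13275 / 2438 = 5.45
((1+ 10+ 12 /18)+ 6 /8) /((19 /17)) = 2533 /228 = 11.11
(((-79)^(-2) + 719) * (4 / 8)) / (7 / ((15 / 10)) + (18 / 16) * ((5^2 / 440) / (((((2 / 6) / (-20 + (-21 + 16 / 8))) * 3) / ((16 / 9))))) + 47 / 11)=8461728 / 106097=79.75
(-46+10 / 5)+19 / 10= -421 / 10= -42.10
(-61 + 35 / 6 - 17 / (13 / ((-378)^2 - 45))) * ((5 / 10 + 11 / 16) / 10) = -22187.80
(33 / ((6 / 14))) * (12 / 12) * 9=693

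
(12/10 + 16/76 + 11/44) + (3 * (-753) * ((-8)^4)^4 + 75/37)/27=-23550073051458216.93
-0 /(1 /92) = 0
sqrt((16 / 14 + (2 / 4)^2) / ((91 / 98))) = sqrt(6) / 2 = 1.22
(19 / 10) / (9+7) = 19 / 160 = 0.12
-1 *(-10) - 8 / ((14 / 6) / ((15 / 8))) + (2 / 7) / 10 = 18 / 5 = 3.60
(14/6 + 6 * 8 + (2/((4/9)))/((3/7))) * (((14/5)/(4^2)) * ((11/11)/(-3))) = -511/144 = -3.55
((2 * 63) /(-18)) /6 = -7 /6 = -1.17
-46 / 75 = -0.61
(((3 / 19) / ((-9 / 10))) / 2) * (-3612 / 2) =158.42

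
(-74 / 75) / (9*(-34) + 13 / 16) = 1184 / 366225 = 0.00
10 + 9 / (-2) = 11 / 2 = 5.50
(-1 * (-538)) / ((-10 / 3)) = -807 / 5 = -161.40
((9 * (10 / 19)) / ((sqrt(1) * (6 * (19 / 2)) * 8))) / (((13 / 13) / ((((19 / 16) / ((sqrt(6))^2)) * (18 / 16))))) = 45 / 19456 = 0.00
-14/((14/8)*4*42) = -1/21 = -0.05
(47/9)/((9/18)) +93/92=9485/828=11.46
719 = 719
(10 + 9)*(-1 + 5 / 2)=57 / 2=28.50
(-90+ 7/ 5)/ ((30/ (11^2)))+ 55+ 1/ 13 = -589439/ 1950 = -302.28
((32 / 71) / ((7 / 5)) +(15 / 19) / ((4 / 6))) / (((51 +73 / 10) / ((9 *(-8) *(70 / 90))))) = -1137800 / 786467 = -1.45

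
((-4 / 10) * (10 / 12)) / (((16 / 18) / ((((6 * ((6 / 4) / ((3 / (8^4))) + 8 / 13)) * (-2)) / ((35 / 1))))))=263.39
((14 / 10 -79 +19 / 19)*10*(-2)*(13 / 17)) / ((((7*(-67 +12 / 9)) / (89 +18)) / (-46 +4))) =38358216 / 3349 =11453.63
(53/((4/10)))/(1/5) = 1325/2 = 662.50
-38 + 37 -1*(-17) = 16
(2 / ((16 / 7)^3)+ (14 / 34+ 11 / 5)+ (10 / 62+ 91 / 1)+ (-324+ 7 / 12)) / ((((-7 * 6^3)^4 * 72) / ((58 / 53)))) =-15391087379 / 23063187066050272296960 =-0.00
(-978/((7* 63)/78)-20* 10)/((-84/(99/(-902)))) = -13707/28126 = -0.49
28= 28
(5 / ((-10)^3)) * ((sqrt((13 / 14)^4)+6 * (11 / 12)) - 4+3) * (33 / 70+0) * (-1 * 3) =104049 / 2744000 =0.04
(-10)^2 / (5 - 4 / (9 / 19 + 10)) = 21.65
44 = 44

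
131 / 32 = 4.09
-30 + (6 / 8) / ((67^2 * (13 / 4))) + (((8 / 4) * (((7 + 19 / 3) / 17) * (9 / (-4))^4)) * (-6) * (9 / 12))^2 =564699339687573 / 17269937152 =32698.40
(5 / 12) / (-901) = -5 / 10812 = -0.00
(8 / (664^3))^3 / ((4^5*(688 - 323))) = 1 / 18316208323636992678371000320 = 0.00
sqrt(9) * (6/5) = 18/5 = 3.60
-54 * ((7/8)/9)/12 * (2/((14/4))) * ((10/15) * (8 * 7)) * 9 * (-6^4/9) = 12096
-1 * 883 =-883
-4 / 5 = -0.80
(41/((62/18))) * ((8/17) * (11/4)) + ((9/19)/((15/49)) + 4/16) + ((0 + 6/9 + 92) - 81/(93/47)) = 41413403/600780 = 68.93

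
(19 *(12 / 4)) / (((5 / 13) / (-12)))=-1778.40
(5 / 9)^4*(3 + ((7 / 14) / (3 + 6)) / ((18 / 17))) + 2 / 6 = 0.62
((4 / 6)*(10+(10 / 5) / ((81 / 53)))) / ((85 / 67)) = 122744 / 20655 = 5.94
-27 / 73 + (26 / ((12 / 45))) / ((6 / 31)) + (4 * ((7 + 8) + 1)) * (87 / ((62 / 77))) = 67152053 / 9052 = 7418.48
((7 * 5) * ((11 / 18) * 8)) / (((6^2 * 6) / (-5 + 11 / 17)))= -3.45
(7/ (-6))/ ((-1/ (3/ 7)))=1/ 2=0.50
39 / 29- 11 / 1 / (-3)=436 / 87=5.01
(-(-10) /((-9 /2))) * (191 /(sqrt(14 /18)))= -481.27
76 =76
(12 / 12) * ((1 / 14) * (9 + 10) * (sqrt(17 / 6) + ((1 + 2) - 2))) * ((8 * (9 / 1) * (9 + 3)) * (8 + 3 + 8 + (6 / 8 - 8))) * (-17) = -273258 * sqrt(102) / 7 - 1639548 / 7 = -628474.07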